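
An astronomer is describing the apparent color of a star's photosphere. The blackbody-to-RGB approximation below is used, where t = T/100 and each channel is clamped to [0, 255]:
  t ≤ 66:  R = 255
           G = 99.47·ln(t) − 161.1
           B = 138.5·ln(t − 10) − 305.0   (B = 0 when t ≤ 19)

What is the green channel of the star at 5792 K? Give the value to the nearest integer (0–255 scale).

243

t = 5792/100 = 57.92; the t ≤ 66 branch applies.
G = 99.47·ln 57.92 − 161.1 = 99.47·4.0591 − 161.1 = 242.655.
Rounded: 243.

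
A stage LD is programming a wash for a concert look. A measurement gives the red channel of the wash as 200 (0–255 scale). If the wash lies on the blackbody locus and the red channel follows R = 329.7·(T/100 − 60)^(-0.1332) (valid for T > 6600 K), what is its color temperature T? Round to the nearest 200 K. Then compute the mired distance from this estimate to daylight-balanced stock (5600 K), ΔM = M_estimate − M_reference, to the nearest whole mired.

-81 mireds

(t − 60)^(-0.1332) = 200/329.7 = 0.60661.
t − 60 = 0.60661^(1/-0.1332) = 0.60661^(-7.508) = 42.638, so t = 102.638.
T = 100·t = 10264 K → 10200 K to the nearest 200 K.
M_estimate = 10⁶/10200 = 98.04; M_reference = 10⁶/5600 = 178.57.
ΔM = 98.04 − 178.57 = -80.53 → -81 mireds.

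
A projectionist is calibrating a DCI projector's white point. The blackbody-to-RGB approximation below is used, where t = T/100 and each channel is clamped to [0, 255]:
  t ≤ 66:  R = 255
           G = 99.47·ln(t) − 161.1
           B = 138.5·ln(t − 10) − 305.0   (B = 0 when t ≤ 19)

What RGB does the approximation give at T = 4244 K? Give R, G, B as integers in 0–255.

R=255, G=212, B=177

t = 4244/100 = 42.44; the t ≤ 66 branch applies.
R = 255 by definition for t ≤ 66.
G = 99.47·ln 42.44 − 161.1 = 99.47·3.7481 − 161.1 = 211.723.
B = 138.5·ln(42.44 − 10) − 305.0 = 138.5·ln 32.44 − 305.0 = 138.5·3.4794 − 305.0 = 176.896.
Rounded: (255, 212, 177).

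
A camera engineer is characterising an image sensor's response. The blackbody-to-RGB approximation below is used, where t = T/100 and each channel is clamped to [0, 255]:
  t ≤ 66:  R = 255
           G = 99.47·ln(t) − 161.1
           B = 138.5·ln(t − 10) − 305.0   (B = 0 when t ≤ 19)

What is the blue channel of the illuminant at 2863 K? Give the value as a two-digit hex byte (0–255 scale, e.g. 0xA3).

0x64

t = 2863/100 = 28.63; the t ≤ 66 branch applies.
B = 138.5·ln(28.63 − 10) − 305.0 = 138.5·ln 18.63 − 305.0 = 138.5·2.9248 − 305.0 = 100.081.
Rounded: 100; in hex, 0x64.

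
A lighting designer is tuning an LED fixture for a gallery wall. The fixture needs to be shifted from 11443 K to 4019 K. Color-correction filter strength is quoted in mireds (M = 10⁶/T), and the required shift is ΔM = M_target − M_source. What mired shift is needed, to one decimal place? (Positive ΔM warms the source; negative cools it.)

M_source = 10⁶/11443 = 87.390; M_target = 10⁶/4019 = 248.818.
ΔM = 248.818 − 87.390 = 161.428 → +161.4 mireds, a warming shift.

+161.4 mireds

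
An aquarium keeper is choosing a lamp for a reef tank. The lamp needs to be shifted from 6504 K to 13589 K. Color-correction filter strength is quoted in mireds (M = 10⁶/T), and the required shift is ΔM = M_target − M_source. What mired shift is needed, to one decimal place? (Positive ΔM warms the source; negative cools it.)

M_source = 10⁶/6504 = 153.752; M_target = 10⁶/13589 = 73.589.
ΔM = 73.589 − 153.752 = -80.163 → -80.2 mireds, a cooling shift.

-80.2 mireds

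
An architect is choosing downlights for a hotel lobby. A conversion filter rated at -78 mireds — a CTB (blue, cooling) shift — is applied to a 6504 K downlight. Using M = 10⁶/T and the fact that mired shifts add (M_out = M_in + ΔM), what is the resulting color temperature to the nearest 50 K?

M_in = 10⁶/6504 = 153.75 mireds.
M_out = 153.75 + (-78) = 75.75 mireds.
T_out = 10⁶/75.75 = 13201.1 K → 13200 K.

13200 K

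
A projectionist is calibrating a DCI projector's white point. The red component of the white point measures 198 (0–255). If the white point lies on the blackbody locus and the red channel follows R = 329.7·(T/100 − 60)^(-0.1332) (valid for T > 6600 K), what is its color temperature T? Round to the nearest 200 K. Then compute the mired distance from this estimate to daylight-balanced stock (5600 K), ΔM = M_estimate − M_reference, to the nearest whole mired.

(t − 60)^(-0.1332) = 198/329.7 = 0.60055.
t − 60 = 0.60055^(1/-0.1332) = 0.60055^(-7.508) = 45.980, so t = 105.980.
T = 100·t = 10598 K → 10600 K to the nearest 200 K.
M_estimate = 10⁶/10600 = 94.34; M_reference = 10⁶/5600 = 178.57.
ΔM = 94.34 − 178.57 = -84.23 → -84 mireds.

-84 mireds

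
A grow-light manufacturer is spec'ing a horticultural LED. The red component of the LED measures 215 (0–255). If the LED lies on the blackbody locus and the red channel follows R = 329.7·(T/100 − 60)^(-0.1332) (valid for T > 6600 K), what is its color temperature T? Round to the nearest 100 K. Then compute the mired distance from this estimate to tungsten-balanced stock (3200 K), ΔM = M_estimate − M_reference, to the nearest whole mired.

-195 mireds

(t − 60)^(-0.1332) = 215/329.7 = 0.65211.
t − 60 = 0.65211^(1/-0.1332) = 0.65211^(-7.508) = 24.774, so t = 84.774.
T = 100·t = 8477 K → 8500 K to the nearest 100 K.
M_estimate = 10⁶/8500 = 117.65; M_reference = 10⁶/3200 = 312.50.
ΔM = 117.65 − 312.50 = -194.85 → -195 mireds.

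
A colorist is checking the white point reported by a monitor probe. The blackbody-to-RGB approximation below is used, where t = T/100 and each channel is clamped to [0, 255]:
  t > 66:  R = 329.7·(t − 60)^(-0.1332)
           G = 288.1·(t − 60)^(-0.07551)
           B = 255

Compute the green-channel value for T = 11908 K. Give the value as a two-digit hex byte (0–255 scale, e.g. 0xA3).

t = 11908/100 = 119.08; the t > 66 branch applies.
G = 288.1·(119.08 − 60)^(-0.07551) = 288.1·59.08^(-0.07551) = 288.1·0.73492 = 211.730.
Rounded: 212; in hex, 0xD4.

0xD4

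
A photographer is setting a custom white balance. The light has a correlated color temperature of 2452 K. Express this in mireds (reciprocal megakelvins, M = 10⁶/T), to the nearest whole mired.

408 mireds

M = 10⁶ / 2452 = 407.830 → 408 mireds.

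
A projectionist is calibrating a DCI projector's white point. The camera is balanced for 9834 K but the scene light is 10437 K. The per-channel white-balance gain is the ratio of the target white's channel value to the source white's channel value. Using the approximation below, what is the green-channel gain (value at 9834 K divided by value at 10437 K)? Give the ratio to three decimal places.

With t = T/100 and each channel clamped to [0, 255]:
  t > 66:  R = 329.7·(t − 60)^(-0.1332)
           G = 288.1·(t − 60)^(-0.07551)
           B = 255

1.011

At 10437 K (t = 104.37):
  G = 288.1·(104.37 − 60)^(-0.07551) = 288.1·44.37^(-0.07551) = 288.1·0.75098 = 216.357.
At 9834 K (t = 98.34):
  G = 288.1·(98.34 − 60)^(-0.07551) = 288.1·38.34^(-0.07551) = 288.1·0.75931 = 218.757.
Gain = 218.757 / 216.357 = 1.0111 → 1.011.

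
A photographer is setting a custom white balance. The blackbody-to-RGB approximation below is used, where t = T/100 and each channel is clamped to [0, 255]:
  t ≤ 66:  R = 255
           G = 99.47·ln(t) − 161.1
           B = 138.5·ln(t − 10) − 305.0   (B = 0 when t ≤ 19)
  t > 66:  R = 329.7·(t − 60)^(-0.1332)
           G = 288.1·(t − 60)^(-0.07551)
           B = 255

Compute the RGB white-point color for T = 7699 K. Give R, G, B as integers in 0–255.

R=226, G=233, B=255

t = 7699/100 = 76.99; the t > 66 branch applies.
R = 329.7·(76.99 − 60)^(-0.1332) = 329.7·16.99^(-0.1332) = 329.7·0.68571 = 226.077.
G = 288.1·(76.99 − 60)^(-0.07551) = 288.1·16.99^(-0.07551) = 288.1·0.80744 = 232.622.
B = 255 by definition for t > 66.
Rounded: (226, 233, 255).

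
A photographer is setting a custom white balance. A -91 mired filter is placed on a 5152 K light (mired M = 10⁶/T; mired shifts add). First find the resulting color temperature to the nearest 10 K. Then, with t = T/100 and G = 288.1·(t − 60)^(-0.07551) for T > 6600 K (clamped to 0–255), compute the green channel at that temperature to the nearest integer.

219

M_in = 10⁶/5152 = 194.10; M_out = 194.10 + (-91) = 103.10.
T_out = 10⁶/103.10 = 9699.4 K → 9700 K; t = 97.
G = 288.1·(97 − 60)^(-0.07551) = 288.1·37^(-0.07551) = 288.1·0.76135 = 219.345.
Rounded: 219.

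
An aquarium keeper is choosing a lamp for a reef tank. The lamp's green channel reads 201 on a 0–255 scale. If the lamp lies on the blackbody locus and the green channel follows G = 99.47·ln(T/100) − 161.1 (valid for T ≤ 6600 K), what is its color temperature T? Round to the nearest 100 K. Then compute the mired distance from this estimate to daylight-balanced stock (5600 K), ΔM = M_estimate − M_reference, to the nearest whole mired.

ln t = (201 + 161.1) / 99.47 = 3.6403.
t = e^3.6403 = 38.103.
T = 100·t = 3810 K → 3800 K to the nearest 100 K.
M_estimate = 10⁶/3800 = 263.16; M_reference = 10⁶/5600 = 178.57.
ΔM = 263.16 − 178.57 = 84.59 → +85 mireds.

+85 mireds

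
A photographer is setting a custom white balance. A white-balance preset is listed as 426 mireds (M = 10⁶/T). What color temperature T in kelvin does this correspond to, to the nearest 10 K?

2350 K

T = 10⁶ / 426 = 2347.42 K → 2350 K.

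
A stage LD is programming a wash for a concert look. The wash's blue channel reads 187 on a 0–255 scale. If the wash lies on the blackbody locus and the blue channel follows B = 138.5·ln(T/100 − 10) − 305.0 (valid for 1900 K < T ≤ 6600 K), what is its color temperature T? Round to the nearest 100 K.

ln(t − 10) = (187 + 305.0) / 138.5 = 3.5523.
t − 10 = e^3.5523 = 34.895, so t = 44.895.
T = 100·t = 4490 K → 4500 K to the nearest 100 K.

4500 K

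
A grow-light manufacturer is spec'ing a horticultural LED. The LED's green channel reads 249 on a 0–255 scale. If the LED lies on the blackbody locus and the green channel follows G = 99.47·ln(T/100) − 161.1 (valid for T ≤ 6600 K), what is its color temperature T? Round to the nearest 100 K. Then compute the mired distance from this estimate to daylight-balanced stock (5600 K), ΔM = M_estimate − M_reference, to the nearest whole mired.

ln t = (249 + 161.1) / 99.47 = 4.1229.
t = e^4.1229 = 61.735.
T = 100·t = 6174 K → 6200 K to the nearest 100 K.
M_estimate = 10⁶/6200 = 161.29; M_reference = 10⁶/5600 = 178.57.
ΔM = 161.29 − 178.57 = -17.28 → -17 mireds.

-17 mireds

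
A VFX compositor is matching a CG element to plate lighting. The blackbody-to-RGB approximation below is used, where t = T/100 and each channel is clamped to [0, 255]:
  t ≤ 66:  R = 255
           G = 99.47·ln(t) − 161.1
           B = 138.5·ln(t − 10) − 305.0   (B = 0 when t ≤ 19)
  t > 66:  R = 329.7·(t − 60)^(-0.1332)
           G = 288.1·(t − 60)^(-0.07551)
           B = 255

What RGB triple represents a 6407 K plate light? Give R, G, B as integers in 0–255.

R=255, G=253, B=248

t = 6407/100 = 64.07; the t ≤ 66 branch applies.
R = 255 by definition for t ≤ 66.
G = 99.47·ln 64.07 − 161.1 = 99.47·4.1600 − 161.1 = 252.693.
B = 138.5·ln(64.07 − 10) − 305.0 = 138.5·ln 54.07 − 305.0 = 138.5·3.9903 − 305.0 = 247.654.
Rounded: (255, 253, 248).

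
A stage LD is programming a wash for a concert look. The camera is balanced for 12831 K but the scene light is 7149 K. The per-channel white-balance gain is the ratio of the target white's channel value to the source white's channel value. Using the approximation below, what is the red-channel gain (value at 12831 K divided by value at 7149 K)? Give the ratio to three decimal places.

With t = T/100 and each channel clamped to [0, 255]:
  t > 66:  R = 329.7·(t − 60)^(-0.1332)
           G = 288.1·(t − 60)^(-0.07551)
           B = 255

0.789

At 7149 K (t = 71.49):
  R = 329.7·(71.49 − 60)^(-0.1332) = 329.7·11.49^(-0.1332) = 329.7·0.72238 = 238.168.
At 12831 K (t = 128.31):
  R = 329.7·(128.31 − 60)^(-0.1332) = 329.7·68.31^(-0.1332) = 329.7·0.56970 = 187.830.
Gain = 187.830 / 238.168 = 0.7886 → 0.789.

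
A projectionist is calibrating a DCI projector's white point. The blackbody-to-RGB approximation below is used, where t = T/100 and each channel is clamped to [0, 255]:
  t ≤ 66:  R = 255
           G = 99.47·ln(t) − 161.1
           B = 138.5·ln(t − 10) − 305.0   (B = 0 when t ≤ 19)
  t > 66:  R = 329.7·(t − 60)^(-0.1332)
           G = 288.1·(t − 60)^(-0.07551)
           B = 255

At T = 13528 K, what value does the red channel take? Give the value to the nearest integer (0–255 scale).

185

t = 13528/100 = 135.28; the t > 66 branch applies.
R = 329.7·(135.28 − 60)^(-0.1332) = 329.7·75.28^(-0.1332) = 329.7·0.56238 = 185.415.
Rounded: 185.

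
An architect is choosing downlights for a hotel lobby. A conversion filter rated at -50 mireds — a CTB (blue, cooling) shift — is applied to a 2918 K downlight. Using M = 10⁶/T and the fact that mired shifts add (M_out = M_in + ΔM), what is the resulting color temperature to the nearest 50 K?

3400 K

M_in = 10⁶/2918 = 342.70 mireds.
M_out = 342.70 + (-50) = 292.70 mireds.
T_out = 10⁶/292.70 = 3416.5 K → 3400 K.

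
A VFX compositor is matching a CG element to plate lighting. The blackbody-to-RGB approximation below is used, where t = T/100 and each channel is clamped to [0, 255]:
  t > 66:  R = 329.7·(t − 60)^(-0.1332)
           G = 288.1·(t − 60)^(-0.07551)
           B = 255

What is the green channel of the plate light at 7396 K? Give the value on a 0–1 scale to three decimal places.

t = 7396/100 = 73.96; the t > 66 branch applies.
G = 288.1·(73.96 − 60)^(-0.07551) = 288.1·13.96^(-0.07551) = 288.1·0.81950 = 236.098.
On a 0–1 scale: 236.098/255 = 0.9259 → 0.926.

0.926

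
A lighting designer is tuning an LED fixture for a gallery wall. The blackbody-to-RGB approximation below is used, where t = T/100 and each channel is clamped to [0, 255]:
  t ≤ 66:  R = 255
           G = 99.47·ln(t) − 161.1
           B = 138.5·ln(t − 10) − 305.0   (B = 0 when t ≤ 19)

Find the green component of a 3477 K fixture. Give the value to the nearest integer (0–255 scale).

192

t = 3477/100 = 34.77; the t ≤ 66 branch applies.
G = 99.47·ln 34.77 − 161.1 = 99.47·3.5488 − 161.1 = 191.895.
Rounded: 192.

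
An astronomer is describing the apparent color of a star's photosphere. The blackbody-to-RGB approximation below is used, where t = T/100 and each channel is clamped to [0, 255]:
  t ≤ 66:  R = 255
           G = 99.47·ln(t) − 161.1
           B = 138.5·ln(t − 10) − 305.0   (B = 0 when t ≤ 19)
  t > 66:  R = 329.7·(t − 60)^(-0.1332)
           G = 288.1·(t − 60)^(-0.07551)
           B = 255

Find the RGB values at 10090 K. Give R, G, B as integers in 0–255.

R=201, G=218, B=255

t = 10090/100 = 100.9; the t > 66 branch applies.
R = 329.7·(100.9 − 60)^(-0.1332) = 329.7·40.9^(-0.1332) = 329.7·0.60998 = 201.112.
G = 288.1·(100.9 − 60)^(-0.07551) = 288.1·40.9^(-0.07551) = 288.1·0.75561 = 217.692.
B = 255 by definition for t > 66.
Rounded: (201, 218, 255).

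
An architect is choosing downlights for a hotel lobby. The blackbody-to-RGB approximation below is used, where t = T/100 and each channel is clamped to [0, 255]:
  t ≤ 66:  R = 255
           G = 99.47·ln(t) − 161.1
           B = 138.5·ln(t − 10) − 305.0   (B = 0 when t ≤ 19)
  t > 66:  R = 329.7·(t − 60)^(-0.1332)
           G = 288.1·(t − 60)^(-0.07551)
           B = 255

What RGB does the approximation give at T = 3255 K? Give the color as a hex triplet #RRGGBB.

t = 3255/100 = 32.55; the t ≤ 66 branch applies.
R = 255 by definition for t ≤ 66.
G = 99.47·ln 32.55 − 161.1 = 99.47·3.4828 − 161.1 = 185.332.
B = 138.5·ln(32.55 − 10) − 305.0 = 138.5·ln 22.55 − 305.0 = 138.5·3.1157 − 305.0 = 126.529.
Rounded: (255, 185, 127).
In hex: #FFB97F.

#FFB97F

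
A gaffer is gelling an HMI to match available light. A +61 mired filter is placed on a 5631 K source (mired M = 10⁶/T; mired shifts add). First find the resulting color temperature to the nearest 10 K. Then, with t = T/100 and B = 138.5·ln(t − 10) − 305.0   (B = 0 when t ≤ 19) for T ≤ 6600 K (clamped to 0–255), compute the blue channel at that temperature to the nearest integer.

175

M_in = 10⁶/5631 = 177.59; M_out = 177.59 + (+61) = 238.59.
T_out = 10⁶/238.59 = 4191.3 K → 4190 K; t = 41.9.
B = 138.5·ln(41.9 − 10) − 305.0 = 138.5·ln 31.9 − 305.0 = 138.5·3.4626 − 305.0 = 174.571.
Rounded: 175.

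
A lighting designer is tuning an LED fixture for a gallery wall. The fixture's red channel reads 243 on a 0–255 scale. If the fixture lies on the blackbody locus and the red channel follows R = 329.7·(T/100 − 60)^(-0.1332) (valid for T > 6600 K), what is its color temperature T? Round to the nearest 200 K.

7000 K

(t − 60)^(-0.1332) = 243/329.7 = 0.73703.
t − 60 = 0.73703^(1/-0.1332) = 0.73703^(-7.508) = 9.882, so t = 69.882.
T = 100·t = 6988 K → 7000 K to the nearest 200 K.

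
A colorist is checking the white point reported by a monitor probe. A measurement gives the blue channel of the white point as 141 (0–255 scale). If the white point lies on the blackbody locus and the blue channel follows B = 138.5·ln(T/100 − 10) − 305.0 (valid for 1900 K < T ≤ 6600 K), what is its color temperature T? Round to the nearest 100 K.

ln(t − 10) = (141 + 305.0) / 138.5 = 3.2202.
t − 10 = e^3.2202 = 25.034, so t = 35.034.
T = 100·t = 3503 K → 3500 K to the nearest 100 K.

3500 K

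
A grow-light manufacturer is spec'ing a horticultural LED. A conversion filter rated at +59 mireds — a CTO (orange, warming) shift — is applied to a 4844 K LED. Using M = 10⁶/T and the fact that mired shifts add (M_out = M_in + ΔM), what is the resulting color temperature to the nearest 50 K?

M_in = 10⁶/4844 = 206.44 mireds.
M_out = 206.44 + (+59) = 265.44 mireds.
T_out = 10⁶/265.44 = 3767.3 K → 3750 K.

3750 K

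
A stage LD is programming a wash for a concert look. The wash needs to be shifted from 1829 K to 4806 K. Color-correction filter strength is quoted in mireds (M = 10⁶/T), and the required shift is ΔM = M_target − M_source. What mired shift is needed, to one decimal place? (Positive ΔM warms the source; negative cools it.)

M_source = 10⁶/1829 = 546.747; M_target = 10⁶/4806 = 208.073.
ΔM = 208.073 − 546.747 = -338.674 → -338.7 mireds, a cooling shift.

-338.7 mireds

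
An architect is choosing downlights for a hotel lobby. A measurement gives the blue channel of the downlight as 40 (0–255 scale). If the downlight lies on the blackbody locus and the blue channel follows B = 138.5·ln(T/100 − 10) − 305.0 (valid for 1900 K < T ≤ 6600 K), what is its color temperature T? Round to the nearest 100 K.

2200 K

ln(t − 10) = (40 + 305.0) / 138.5 = 2.4910.
t − 10 = e^2.4910 = 12.073, so t = 22.073.
T = 100·t = 2207 K → 2200 K to the nearest 100 K.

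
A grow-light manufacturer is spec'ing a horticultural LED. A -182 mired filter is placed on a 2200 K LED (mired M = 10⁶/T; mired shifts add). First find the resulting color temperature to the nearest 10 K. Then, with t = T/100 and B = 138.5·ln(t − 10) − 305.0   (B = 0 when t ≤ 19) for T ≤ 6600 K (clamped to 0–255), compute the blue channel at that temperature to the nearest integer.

M_in = 10⁶/2200 = 454.55; M_out = 454.55 + (-182) = 272.55.
T_out = 10⁶/272.55 = 3669.1 K → 3670 K; t = 36.7.
B = 138.5·ln(36.7 − 10) − 305.0 = 138.5·ln 26.7 − 305.0 = 138.5·3.2847 − 305.0 = 149.926.
Rounded: 150.

150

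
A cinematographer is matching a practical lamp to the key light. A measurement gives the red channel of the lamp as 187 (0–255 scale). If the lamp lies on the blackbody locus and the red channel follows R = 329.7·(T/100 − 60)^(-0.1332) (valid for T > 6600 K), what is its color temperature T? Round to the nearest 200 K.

(t − 60)^(-0.1332) = 187/329.7 = 0.56718.
t − 60 = 0.56718^(1/-0.1332) = 0.56718^(-7.508) = 70.620, so t = 130.620.
T = 100·t = 13062 K → 13000 K to the nearest 200 K.

13000 K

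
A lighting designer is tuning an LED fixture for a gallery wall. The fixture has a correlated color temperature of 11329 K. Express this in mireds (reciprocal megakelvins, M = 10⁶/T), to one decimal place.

M = 10⁶ / 11329 = 88.269 → 88.3 mireds.

88.3 mireds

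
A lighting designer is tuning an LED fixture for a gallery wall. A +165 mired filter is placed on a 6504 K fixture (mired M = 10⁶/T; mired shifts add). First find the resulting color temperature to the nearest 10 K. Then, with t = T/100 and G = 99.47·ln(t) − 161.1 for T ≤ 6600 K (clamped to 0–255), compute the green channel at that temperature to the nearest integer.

M_in = 10⁶/6504 = 153.75; M_out = 153.75 + (+165) = 318.75.
T_out = 10⁶/318.75 = 3137.2 K → 3140 K; t = 31.4.
G = 99.47·ln 31.4 − 161.1 = 99.47·3.4468 − 161.1 = 181.754.
Rounded: 182.

182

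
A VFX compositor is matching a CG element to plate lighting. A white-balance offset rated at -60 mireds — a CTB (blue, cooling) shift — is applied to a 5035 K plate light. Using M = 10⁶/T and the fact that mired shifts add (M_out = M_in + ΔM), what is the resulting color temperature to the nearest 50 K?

7200 K

M_in = 10⁶/5035 = 198.61 mireds.
M_out = 198.61 + (-60) = 138.61 mireds.
T_out = 10⁶/138.61 = 7214.5 K → 7200 K.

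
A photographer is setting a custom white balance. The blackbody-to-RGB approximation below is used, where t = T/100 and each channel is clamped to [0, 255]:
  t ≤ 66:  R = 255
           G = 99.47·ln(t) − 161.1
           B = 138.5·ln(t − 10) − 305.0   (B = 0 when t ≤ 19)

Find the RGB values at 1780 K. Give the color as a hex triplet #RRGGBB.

#FF7D00

t = 1780/100 = 17.8; the t ≤ 66 branch applies.
R = 255 by definition for t ≤ 66.
G = 99.47·ln 17.8 − 161.1 = 99.47·2.8792 − 161.1 = 125.294.
t = 17.8 ≤ 19, so B = 0.
Rounded: (255, 125, 0).
In hex: #FF7D00.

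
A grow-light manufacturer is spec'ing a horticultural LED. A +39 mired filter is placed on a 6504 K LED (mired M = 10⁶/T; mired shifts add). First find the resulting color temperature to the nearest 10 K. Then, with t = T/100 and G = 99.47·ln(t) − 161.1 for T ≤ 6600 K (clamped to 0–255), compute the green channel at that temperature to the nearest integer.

232

M_in = 10⁶/6504 = 153.75; M_out = 153.75 + (+39) = 192.75.
T_out = 10⁶/192.75 = 5188.0 K → 5190 K; t = 51.9.
G = 99.47·ln 51.9 − 161.1 = 99.47·3.9493 − 161.1 = 231.739.
Rounded: 232.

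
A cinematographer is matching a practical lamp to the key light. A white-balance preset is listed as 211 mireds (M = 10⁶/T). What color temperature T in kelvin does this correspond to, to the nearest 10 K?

4740 K

T = 10⁶ / 211 = 4739.34 K → 4740 K.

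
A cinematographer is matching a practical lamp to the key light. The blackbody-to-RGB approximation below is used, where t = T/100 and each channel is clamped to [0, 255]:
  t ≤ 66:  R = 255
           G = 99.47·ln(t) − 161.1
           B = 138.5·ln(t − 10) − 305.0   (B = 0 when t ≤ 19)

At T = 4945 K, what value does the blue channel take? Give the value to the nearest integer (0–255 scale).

204

t = 4945/100 = 49.45; the t ≤ 66 branch applies.
B = 138.5·ln(49.45 − 10) − 305.0 = 138.5·ln 39.45 − 305.0 = 138.5·3.6750 − 305.0 = 203.992.
Rounded: 204.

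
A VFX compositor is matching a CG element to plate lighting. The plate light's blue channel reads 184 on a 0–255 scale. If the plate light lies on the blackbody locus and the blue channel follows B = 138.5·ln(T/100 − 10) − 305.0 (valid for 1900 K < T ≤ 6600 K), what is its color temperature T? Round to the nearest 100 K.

4400 K

ln(t − 10) = (184 + 305.0) / 138.5 = 3.5307.
t − 10 = e^3.5307 = 34.147, so t = 44.147.
T = 100·t = 4415 K → 4400 K to the nearest 100 K.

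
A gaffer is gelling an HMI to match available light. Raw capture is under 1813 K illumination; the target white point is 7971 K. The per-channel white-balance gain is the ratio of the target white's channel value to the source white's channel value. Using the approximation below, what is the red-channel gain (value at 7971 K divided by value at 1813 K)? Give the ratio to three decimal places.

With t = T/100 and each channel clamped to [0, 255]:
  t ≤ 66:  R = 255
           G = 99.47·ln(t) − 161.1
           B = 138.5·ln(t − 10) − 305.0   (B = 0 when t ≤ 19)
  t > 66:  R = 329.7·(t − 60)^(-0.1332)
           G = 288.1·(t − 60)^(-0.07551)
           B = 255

At 1813 K (t = 18.13):
  R = 255 by definition for t ≤ 66.
At 7971 K (t = 79.71):
  R = 329.7·(79.71 − 60)^(-0.1332) = 329.7·19.71^(-0.1332) = 329.7·0.67228 = 221.649.
Gain = 221.649 / 255.000 = 0.8692 → 0.869.

0.869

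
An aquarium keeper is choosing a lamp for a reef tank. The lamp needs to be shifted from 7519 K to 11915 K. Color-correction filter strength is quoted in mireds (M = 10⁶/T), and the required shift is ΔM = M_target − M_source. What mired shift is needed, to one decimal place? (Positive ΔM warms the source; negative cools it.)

M_source = 10⁶/7519 = 132.996; M_target = 10⁶/11915 = 83.928.
ΔM = 83.928 − 132.996 = -49.069 → -49.1 mireds, a cooling shift.

-49.1 mireds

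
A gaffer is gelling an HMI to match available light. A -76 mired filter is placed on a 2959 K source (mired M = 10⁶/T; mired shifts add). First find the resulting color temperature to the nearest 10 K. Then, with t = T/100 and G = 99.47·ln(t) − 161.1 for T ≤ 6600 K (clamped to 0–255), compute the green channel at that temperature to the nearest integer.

M_in = 10⁶/2959 = 337.95; M_out = 337.95 + (-76) = 261.95.
T_out = 10⁶/261.95 = 3817.5 K → 3820 K; t = 38.2.
G = 99.47·ln 38.2 − 161.1 = 99.47·3.6428 − 161.1 = 201.253.
Rounded: 201.

201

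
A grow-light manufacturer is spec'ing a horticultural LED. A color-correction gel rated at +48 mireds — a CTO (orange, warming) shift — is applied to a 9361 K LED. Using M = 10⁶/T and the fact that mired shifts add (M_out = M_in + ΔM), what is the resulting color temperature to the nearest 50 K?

M_in = 10⁶/9361 = 106.83 mireds.
M_out = 106.83 + (+48) = 154.83 mireds.
T_out = 10⁶/154.83 = 6458.9 K → 6450 K.

6450 K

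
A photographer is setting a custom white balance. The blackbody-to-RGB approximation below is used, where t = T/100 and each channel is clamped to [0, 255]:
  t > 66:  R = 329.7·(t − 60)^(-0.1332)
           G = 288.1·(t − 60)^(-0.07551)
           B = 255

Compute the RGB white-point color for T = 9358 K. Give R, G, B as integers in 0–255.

R=206, G=221, B=255

t = 9358/100 = 93.58; the t > 66 branch applies.
R = 329.7·(93.58 − 60)^(-0.1332) = 329.7·33.58^(-0.1332) = 329.7·0.62622 = 206.464.
G = 288.1·(93.58 − 60)^(-0.07551) = 288.1·33.58^(-0.07551) = 288.1·0.76695 = 220.958.
B = 255 by definition for t > 66.
Rounded: (206, 221, 255).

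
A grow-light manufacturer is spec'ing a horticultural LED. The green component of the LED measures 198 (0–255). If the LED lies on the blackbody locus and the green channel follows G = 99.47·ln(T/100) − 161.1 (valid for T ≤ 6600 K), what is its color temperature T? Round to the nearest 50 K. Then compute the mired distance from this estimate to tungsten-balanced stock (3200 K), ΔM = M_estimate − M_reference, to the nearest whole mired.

ln t = (198 + 161.1) / 99.47 = 3.6101.
t = e^3.6101 = 36.971.
T = 100·t = 3697 K → 3700 K to the nearest 50 K.
M_estimate = 10⁶/3700 = 270.27; M_reference = 10⁶/3200 = 312.50.
ΔM = 270.27 − 312.50 = -42.23 → -42 mireds.

-42 mireds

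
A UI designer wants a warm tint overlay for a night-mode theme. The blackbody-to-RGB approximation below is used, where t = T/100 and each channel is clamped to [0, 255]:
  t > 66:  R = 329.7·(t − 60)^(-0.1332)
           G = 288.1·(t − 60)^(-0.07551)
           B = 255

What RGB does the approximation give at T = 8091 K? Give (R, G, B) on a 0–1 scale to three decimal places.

(0.862, 0.898, 1.000)

t = 8091/100 = 80.91; the t > 66 branch applies.
R = 329.7·(80.91 − 60)^(-0.1332) = 329.7·20.91^(-0.1332) = 329.7·0.66700 = 219.911.
G = 288.1·(80.91 − 60)^(-0.07551) = 288.1·20.91^(-0.07551) = 288.1·0.79488 = 229.004.
B = 255 by definition for t > 66.
Dividing each by 255: (0.8624, 0.8981, 1.0000) → (0.862, 0.898, 1.000).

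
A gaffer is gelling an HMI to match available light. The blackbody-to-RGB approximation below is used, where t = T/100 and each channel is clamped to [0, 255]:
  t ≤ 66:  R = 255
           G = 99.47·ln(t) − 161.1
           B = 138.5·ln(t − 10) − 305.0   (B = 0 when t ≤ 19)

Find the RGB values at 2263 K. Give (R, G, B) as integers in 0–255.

(255, 149, 46)

t = 2263/100 = 22.63; the t ≤ 66 branch applies.
R = 255 by definition for t ≤ 66.
G = 99.47·ln 22.63 − 161.1 = 99.47·3.1193 − 161.1 = 149.174.
B = 138.5·ln(22.63 − 10) − 305.0 = 138.5·ln 12.63 − 305.0 = 138.5·2.5361 − 305.0 = 46.246.
Rounded: (255, 149, 46).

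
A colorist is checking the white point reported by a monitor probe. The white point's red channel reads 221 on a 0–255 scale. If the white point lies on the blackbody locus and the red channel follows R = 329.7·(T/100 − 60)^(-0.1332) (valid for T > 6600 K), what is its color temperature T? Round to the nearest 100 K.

8000 K

(t − 60)^(-0.1332) = 221/329.7 = 0.67031.
t − 60 = 0.67031^(1/-0.1332) = 0.67031^(-7.508) = 20.149, so t = 80.149.
T = 100·t = 8015 K → 8000 K to the nearest 100 K.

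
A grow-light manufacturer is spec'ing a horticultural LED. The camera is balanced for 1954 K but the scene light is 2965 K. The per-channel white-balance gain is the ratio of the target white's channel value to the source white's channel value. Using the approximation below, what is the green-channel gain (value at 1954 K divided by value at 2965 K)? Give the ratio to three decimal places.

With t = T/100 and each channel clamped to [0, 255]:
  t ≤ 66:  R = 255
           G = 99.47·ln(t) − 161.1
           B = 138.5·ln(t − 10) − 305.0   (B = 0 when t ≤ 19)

At 2965 K (t = 29.65):
  G = 99.47·ln 29.65 − 161.1 = 99.47·3.3895 − 161.1 = 176.050.
At 1954 K (t = 19.54):
  G = 99.47·ln 19.54 − 161.1 = 99.47·2.9725 − 161.1 = 134.571.
Gain = 134.571 / 176.050 = 0.7644 → 0.764.

0.764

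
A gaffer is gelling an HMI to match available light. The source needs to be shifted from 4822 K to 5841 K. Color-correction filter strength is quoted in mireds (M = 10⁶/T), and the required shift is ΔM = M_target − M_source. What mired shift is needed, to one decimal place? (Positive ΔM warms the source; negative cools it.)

M_source = 10⁶/4822 = 207.383; M_target = 10⁶/5841 = 171.204.
ΔM = 171.204 − 207.383 = -36.179 → -36.2 mireds, a cooling shift.

-36.2 mireds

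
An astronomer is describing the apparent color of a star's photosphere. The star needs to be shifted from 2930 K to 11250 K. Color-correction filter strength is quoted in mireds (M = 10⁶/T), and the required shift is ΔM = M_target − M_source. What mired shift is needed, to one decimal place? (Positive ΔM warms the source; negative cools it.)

-252.4 mireds

M_source = 10⁶/2930 = 341.297; M_target = 10⁶/11250 = 88.889.
ΔM = 88.889 − 341.297 = -252.408 → -252.4 mireds, a cooling shift.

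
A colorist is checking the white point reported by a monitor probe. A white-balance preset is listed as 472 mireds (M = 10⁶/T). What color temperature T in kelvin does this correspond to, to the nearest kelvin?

2119 K

T = 10⁶ / 472 = 2118.64 K → 2119 K.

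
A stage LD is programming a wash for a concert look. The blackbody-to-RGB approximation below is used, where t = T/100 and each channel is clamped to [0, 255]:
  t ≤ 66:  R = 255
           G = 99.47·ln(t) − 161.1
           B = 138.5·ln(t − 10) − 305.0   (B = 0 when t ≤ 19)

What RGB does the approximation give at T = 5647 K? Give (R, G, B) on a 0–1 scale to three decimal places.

(1.000, 0.942, 0.889)

t = 5647/100 = 56.47; the t ≤ 66 branch applies.
R = 255 by definition for t ≤ 66.
G = 99.47·ln 56.47 − 161.1 = 99.47·4.0337 − 161.1 = 240.133.
B = 138.5·ln(56.47 − 10) − 305.0 = 138.5·ln 46.47 − 305.0 = 138.5·3.8388 − 305.0 = 226.675.
Dividing each by 255: (1.0000, 0.9417, 0.8889) → (1.000, 0.942, 0.889).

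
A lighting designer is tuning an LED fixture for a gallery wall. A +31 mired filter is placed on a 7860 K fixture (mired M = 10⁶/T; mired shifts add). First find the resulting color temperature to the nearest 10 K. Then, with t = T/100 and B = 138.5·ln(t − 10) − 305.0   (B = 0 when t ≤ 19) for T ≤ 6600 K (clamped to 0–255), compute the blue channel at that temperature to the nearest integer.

M_in = 10⁶/7860 = 127.23; M_out = 127.23 + (+31) = 158.23.
T_out = 10⁶/158.23 = 6320.1 K → 6320 K; t = 63.2.
B = 138.5·ln(63.2 − 10) − 305.0 = 138.5·ln 53.2 − 305.0 = 138.5·3.9741 − 305.0 = 245.407.
Rounded: 245.

245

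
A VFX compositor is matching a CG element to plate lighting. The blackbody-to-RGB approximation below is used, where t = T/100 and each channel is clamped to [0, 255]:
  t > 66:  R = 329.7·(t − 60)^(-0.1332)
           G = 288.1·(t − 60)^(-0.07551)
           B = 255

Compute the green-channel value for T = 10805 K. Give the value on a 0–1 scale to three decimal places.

t = 10805/100 = 108.05; the t > 66 branch applies.
G = 288.1·(108.05 − 60)^(-0.07551) = 288.1·48.05^(-0.07551) = 288.1·0.74648 = 215.059.
On a 0–1 scale: 215.059/255 = 0.8434 → 0.843.

0.843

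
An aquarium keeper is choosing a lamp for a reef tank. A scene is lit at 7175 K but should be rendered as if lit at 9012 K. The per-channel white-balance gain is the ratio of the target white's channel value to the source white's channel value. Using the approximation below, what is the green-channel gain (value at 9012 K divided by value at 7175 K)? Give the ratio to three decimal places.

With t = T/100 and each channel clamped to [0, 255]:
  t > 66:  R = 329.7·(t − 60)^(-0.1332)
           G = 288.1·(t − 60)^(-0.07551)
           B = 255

At 7175 K (t = 71.75):
  G = 288.1·(71.75 − 60)^(-0.07551) = 288.1·11.75^(-0.07551) = 288.1·0.83024 = 239.191.
At 9012 K (t = 90.12):
  G = 288.1·(90.12 − 60)^(-0.07551) = 288.1·30.12^(-0.07551) = 288.1·0.77327 = 222.779.
Gain = 222.779 / 239.191 = 0.9314 → 0.931.

0.931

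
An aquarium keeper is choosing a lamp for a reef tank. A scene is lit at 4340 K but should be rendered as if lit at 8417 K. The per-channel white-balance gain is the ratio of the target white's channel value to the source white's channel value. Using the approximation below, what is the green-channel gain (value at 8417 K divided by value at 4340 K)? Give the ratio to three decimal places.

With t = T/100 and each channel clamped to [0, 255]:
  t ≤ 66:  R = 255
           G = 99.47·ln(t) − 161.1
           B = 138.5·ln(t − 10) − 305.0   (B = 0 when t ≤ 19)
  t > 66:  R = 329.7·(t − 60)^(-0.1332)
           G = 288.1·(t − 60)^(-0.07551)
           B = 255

At 4340 K (t = 43.4):
  G = 99.47·ln 43.4 − 161.1 = 99.47·3.7705 − 161.1 = 213.948.
At 8417 K (t = 84.17):
  G = 288.1·(84.17 − 60)^(-0.07551) = 288.1·24.17^(-0.07551) = 288.1·0.78623 = 226.512.
Gain = 226.512 / 213.948 = 1.0587 → 1.059.

1.059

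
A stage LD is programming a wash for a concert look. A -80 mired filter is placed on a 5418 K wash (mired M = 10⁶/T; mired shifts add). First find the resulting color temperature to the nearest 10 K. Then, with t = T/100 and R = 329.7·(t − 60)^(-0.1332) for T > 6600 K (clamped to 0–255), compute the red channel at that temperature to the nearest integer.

205

M_in = 10⁶/5418 = 184.57; M_out = 184.57 + (-80) = 104.57.
T_out = 10⁶/104.57 = 9563.0 K → 9560 K; t = 95.6.
R = 329.7·(95.6 − 60)^(-0.1332) = 329.7·35.6^(-0.1332) = 329.7·0.62137 = 204.864.
Rounded: 205.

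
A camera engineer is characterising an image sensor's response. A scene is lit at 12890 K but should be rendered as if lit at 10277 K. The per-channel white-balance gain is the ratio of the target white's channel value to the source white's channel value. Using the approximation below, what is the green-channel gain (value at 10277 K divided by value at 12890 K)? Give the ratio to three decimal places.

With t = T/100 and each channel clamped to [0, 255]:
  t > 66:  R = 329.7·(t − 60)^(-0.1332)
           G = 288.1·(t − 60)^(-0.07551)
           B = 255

At 12890 K (t = 128.9):
  G = 288.1·(128.9 − 60)^(-0.07551) = 288.1·68.9^(-0.07551) = 288.1·0.72643 = 209.286.
At 10277 K (t = 102.77):
  G = 288.1·(102.77 − 60)^(-0.07551) = 288.1·42.77^(-0.07551) = 288.1·0.75307 = 216.958.
Gain = 216.958 / 209.286 = 1.0367 → 1.037.

1.037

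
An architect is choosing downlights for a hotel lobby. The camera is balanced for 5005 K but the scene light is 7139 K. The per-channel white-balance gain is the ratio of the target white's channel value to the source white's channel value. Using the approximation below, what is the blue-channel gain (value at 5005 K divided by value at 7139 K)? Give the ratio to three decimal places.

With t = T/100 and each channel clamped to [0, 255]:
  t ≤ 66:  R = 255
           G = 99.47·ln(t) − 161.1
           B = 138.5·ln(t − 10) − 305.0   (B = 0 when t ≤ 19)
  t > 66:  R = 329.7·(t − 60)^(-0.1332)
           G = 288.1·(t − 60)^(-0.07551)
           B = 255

0.808

At 7139 K (t = 71.39):
  B = 255 by definition for t > 66.
At 5005 K (t = 50.05):
  B = 138.5·ln(50.05 − 10) − 305.0 = 138.5·ln 40.05 − 305.0 = 138.5·3.6901 − 305.0 = 206.083.
Gain = 206.083 / 255.000 = 0.8082 → 0.808.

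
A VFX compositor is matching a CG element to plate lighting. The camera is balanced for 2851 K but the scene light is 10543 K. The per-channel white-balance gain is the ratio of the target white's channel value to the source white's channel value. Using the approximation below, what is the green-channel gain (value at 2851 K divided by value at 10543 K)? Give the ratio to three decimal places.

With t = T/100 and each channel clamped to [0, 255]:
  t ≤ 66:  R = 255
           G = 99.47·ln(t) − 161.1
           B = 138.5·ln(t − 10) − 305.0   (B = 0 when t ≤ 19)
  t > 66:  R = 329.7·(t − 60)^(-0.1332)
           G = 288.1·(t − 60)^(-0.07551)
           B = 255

0.797

At 10543 K (t = 105.43):
  G = 288.1·(105.43 − 60)^(-0.07551) = 288.1·45.43^(-0.07551) = 288.1·0.74964 = 215.972.
At 2851 K (t = 28.51):
  G = 99.47·ln 28.51 − 161.1 = 99.47·3.3503 − 161.1 = 172.150.
Gain = 172.150 / 215.972 = 0.7971 → 0.797.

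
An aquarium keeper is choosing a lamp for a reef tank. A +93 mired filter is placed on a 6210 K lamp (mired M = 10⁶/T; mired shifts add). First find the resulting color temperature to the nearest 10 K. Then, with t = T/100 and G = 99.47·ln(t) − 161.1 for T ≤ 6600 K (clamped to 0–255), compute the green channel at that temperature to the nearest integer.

204

M_in = 10⁶/6210 = 161.03; M_out = 161.03 + (+93) = 254.03.
T_out = 10⁶/254.03 = 3936.5 K → 3940 K; t = 39.4.
G = 99.47·ln 39.4 − 161.1 = 99.47·3.6738 − 161.1 = 204.329.
Rounded: 204.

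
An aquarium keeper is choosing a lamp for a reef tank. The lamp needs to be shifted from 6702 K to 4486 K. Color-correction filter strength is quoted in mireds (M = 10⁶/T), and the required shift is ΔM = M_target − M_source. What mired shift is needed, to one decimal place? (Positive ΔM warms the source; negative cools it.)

M_source = 10⁶/6702 = 149.209; M_target = 10⁶/4486 = 222.916.
ΔM = 222.916 − 149.209 = 73.707 → +73.7 mireds, a warming shift.

+73.7 mireds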